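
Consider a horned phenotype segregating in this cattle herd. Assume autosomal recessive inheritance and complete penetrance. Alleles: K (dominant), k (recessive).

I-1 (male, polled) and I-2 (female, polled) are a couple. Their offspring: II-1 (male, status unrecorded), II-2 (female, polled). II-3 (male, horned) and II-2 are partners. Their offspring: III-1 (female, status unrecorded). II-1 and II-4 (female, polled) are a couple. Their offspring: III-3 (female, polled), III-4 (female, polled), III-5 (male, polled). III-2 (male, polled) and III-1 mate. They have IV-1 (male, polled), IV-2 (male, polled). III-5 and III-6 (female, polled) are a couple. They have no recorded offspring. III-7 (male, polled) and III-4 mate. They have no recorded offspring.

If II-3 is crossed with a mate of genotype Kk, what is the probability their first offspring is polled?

1/2

II-3 is horned, so II-3 is kk.
The cross gives 1/2 Kk : 1/2 kk, so P(offspring is polled) = 1/2.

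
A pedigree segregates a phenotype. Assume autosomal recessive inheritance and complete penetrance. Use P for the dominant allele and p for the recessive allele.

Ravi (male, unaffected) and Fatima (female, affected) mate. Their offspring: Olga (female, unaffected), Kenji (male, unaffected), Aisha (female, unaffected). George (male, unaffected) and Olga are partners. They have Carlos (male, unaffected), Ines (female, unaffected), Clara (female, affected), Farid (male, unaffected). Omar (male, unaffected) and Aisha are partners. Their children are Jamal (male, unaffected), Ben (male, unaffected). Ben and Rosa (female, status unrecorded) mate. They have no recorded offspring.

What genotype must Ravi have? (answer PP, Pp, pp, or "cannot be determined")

Ravi's phenotype allows PP or Pp, and no parent or child forces a single allele at both positions; consistent genotype assignments exist with Ravi as PP or Pp.

cannot be determined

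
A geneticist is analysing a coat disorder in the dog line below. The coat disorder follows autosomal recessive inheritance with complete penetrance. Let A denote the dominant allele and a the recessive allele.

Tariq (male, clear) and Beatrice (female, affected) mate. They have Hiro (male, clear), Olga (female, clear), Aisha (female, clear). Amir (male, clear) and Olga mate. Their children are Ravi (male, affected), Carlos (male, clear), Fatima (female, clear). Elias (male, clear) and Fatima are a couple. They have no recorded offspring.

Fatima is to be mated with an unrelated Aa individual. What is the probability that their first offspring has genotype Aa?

Amir is clear so carries A and passed a to Ravi (aa), so Amir is Aa.
Olga is clear so carries A and received a from Beatrice (aa), so Olga is Aa.
Fatima is a clear offspring of Amir (Aa) × Olga (Aa), whose cross gives 1/4 AA : 1/2 Aa : 1/4 aa; conditioning on being clear, Fatima is AA with probability 1/3, Aa with probability 2/3.
Summing over parental genotype combinations, P(offspring has genotype Aa) = 1/3·1/2 + 2/3·1/2 = 1/2.

1/2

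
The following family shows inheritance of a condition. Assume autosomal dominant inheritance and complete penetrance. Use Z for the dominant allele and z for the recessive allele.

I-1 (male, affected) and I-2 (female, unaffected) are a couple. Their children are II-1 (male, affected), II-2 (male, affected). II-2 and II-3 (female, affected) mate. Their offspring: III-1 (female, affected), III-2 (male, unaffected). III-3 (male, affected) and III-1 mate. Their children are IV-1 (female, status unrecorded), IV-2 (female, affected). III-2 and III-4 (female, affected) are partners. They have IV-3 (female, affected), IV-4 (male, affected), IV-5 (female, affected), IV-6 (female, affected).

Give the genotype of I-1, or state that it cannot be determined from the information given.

I-1's phenotype allows ZZ or Zz, and no parent or child forces a single allele at both positions; consistent genotype assignments exist with I-1 as ZZ or Zz.

cannot be determined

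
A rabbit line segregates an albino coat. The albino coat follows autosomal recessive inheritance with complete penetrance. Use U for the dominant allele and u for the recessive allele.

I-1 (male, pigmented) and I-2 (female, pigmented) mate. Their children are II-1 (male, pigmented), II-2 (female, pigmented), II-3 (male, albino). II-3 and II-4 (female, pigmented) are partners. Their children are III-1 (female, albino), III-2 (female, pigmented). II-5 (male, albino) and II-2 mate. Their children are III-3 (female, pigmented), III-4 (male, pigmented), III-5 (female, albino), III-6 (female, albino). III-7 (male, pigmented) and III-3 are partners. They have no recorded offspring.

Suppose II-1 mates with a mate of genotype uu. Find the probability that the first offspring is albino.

I-1 is pigmented so carries U and passed u to II-3 (uu), so I-1 is Uu.
I-2 is pigmented so carries U and passed u to II-3 (uu), so I-2 is Uu.
II-1 is a pigmented offspring of I-1 (Uu) × I-2 (Uu), whose cross gives 1/4 UU : 1/2 Uu : 1/4 uu; conditioning on being pigmented, II-1 is UU with probability 1/3, Uu with probability 2/3.
Summing over parental genotype combinations, P(offspring is albino) = 2/3·1/2 = 1/3.

1/3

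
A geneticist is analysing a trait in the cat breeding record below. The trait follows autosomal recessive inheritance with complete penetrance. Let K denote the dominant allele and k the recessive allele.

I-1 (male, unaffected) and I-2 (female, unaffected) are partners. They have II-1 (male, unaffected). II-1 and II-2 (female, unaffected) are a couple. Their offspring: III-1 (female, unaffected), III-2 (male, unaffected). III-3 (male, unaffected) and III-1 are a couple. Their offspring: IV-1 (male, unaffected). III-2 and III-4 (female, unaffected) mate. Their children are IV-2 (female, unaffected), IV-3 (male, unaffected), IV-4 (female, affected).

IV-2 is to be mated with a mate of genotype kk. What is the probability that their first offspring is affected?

III-2 is unaffected so carries K and passed k to IV-4 (kk), so III-2 is Kk.
III-4 is unaffected so carries K and passed k to IV-4 (kk), so III-4 is Kk.
IV-2 is an unaffected offspring of III-2 (Kk) × III-4 (Kk), whose cross gives 1/4 KK : 1/2 Kk : 1/4 kk; conditioning on being unaffected, IV-2 is KK with probability 1/3, Kk with probability 2/3.
Summing over parental genotype combinations, P(offspring is affected) = 2/3·1/2 = 1/3.

1/3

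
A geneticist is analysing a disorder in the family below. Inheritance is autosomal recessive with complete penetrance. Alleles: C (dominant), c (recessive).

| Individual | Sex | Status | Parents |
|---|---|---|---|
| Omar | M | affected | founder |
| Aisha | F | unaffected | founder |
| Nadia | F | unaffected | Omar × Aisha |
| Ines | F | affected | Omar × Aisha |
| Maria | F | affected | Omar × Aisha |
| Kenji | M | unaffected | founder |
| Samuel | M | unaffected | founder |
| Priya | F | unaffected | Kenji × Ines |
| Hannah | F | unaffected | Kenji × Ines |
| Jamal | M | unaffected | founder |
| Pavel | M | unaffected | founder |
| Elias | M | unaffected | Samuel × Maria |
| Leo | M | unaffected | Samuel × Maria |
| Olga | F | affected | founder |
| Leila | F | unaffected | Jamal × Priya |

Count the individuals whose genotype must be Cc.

6

Obligate heterozygotes: Aisha is unaffected so carries C and passed c to Ines (cc), so Aisha is Cc; Nadia is unaffected so carries C and received c from Omar (cc), so Nadia is Cc; Priya is unaffected so carries C and received c from Ines (cc), so Priya is Cc; Hannah is unaffected so carries C and received c from Ines (cc), so Hannah is Cc; Elias is unaffected so carries C and received c from Maria (cc), so Elias is Cc; Leo is unaffected so carries C and received c from Maria (cc), so Leo is Cc.
Every other individual is either homozygous by phenotype or has at least one consistent homozygous assignment, so the count is 6.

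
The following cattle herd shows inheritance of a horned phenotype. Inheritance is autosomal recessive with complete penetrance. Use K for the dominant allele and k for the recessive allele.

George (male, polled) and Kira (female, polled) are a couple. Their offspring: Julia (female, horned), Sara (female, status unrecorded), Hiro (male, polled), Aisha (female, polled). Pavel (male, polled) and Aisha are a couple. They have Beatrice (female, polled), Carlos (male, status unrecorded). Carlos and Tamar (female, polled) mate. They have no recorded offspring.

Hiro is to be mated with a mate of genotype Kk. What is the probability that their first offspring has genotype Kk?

George is polled so carries K and passed k to Julia (kk), so George is Kk.
Kira is polled so carries K and passed k to Julia (kk), so Kira is Kk.
Hiro is a polled offspring of George (Kk) × Kira (Kk), whose cross gives 1/4 KK : 1/2 Kk : 1/4 kk; conditioning on being polled, Hiro is KK with probability 1/3, Kk with probability 2/3.
Summing over parental genotype combinations, P(offspring has genotype Kk) = 1/3·1/2 + 2/3·1/2 = 1/2.

1/2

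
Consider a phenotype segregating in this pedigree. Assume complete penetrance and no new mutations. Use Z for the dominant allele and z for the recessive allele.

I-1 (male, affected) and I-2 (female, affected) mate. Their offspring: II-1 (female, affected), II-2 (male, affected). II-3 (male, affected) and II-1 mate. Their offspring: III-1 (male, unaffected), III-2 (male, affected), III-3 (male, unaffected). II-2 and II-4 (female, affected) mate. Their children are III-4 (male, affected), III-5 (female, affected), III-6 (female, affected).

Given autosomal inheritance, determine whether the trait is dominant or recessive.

dominant

II-3 and II-1 are both affected yet have an unaffected child III-1. Under a recessive model two affected parents are homozygous and every child would be affected, so the trait cannot be recessive.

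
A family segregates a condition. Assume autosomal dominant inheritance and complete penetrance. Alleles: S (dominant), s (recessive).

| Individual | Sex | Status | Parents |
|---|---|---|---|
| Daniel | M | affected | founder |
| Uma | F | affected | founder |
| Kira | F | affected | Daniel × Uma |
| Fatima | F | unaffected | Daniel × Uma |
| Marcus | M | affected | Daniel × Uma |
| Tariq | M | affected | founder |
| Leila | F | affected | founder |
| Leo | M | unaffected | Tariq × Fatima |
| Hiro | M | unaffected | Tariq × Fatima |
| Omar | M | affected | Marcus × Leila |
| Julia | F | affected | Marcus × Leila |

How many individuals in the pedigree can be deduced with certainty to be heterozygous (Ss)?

Obligate heterozygotes: Daniel is affected so carries S and passed s to Fatima (ss), so Daniel is Ss; Uma is affected so carries S and passed s to Fatima (ss), so Uma is Ss; Tariq is affected so carries S and passed s to Leo (ss), so Tariq is Ss.
Every other individual is either homozygous by phenotype or has at least one consistent homozygous assignment, so the count is 3.

3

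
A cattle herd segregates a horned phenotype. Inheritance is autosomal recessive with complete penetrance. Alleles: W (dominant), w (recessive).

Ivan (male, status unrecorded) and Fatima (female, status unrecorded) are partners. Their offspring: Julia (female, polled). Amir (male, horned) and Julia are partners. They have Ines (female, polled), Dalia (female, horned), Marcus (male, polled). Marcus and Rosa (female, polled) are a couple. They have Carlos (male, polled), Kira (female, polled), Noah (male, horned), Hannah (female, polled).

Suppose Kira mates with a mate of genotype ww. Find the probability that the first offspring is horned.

Marcus is polled so carries W and received w from Amir (ww), so Marcus is Ww.
Rosa is polled so carries W and passed w to Noah (ww), so Rosa is Ww.
Kira is a polled offspring of Marcus (Ww) × Rosa (Ww), whose cross gives 1/4 WW : 1/2 Ww : 1/4 ww; conditioning on being polled, Kira is WW with probability 1/3, Ww with probability 2/3.
Summing over parental genotype combinations, P(offspring is horned) = 2/3·1/2 = 1/3.

1/3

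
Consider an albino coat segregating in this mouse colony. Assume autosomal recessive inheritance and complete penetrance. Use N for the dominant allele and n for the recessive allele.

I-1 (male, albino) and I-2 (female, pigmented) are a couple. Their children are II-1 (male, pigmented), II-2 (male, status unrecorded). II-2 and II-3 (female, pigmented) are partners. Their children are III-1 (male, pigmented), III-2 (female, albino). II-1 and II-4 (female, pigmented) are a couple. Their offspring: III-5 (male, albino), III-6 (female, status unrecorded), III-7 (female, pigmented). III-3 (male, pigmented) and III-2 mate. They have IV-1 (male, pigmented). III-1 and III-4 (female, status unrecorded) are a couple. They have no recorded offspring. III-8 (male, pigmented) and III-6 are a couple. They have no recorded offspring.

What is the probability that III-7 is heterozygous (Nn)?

II-1 is pigmented so carries N and received n from I-1 (nn), so II-1 is Nn.
II-4 is pigmented so carries N and passed n to III-5 (nn), so II-4 is Nn.
Their cross gives offspring ratios 1/4 NN : 1/2 Nn : 1/4 nn. Conditioning on III-7 being pigmented, P(Nn) = 1/2 / 3/4 = 2/3.

2/3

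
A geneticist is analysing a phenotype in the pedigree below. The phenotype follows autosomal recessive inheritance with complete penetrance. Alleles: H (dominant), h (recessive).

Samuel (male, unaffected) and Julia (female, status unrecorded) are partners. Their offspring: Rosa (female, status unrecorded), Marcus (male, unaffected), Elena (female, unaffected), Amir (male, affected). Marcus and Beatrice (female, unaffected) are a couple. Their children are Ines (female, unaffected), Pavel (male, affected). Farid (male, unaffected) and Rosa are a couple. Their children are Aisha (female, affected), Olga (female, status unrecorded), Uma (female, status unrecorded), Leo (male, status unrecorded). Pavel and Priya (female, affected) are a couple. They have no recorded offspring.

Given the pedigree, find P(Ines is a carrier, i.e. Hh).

2/3

Marcus is unaffected so carries H and passed h to Pavel (hh), so Marcus is Hh.
Beatrice is unaffected so carries H and passed h to Pavel (hh), so Beatrice is Hh.
Their cross gives offspring ratios 1/4 HH : 1/2 Hh : 1/4 hh. Conditioning on Ines being unaffected, P(Hh) = 1/2 / 3/4 = 2/3.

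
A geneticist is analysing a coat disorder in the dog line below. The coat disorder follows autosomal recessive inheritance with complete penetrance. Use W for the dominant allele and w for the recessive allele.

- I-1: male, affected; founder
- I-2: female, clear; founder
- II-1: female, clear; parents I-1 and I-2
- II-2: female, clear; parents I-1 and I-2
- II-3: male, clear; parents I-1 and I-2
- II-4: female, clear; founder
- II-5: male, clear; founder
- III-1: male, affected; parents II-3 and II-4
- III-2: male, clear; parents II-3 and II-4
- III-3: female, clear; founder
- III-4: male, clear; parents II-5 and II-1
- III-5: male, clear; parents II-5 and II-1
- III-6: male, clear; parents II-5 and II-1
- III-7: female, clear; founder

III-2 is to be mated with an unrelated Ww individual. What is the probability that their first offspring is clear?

II-3 is clear so carries W and received w from I-1 (ww), so II-3 is Ww.
II-4 is clear so carries W and passed w to III-1 (ww), so II-4 is Ww.
III-2 is a clear offspring of II-3 (Ww) × II-4 (Ww), whose cross gives 1/4 WW : 1/2 Ww : 1/4 ww; conditioning on being clear, III-2 is WW with probability 1/3, Ww with probability 2/3.
Summing over parental genotype combinations, P(offspring is clear) = 1/3·1 + 2/3·3/4 = 5/6.

5/6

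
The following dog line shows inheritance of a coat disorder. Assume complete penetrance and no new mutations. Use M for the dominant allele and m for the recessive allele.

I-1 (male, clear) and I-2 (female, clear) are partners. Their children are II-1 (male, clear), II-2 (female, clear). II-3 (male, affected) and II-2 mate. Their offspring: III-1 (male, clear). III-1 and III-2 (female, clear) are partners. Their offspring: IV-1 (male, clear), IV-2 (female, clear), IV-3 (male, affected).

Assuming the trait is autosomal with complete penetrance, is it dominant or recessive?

III-1 and III-2 are both clear yet have an affected child IV-3. Under dominance, an affected child requires at least one affected parent, so the trait cannot be dominant.

recessive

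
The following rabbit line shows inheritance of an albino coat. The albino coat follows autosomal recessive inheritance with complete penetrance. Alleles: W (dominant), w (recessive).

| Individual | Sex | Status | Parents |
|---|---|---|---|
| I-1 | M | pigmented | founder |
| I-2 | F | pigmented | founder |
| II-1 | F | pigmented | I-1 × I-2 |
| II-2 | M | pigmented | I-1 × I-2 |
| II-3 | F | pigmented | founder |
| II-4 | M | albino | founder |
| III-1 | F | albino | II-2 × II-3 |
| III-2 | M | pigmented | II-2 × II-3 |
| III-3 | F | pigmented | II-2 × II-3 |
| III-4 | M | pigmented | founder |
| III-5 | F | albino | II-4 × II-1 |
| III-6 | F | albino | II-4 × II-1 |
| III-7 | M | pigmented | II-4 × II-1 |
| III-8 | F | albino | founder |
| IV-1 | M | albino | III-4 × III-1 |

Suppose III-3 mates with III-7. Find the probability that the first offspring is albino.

II-2 is pigmented so carries W and passed w to III-1 (ww), so II-2 is Ww.
II-3 is pigmented so carries W and passed w to III-1 (ww), so II-3 is Ww.
III-3 is a pigmented offspring of II-2 (Ww) × II-3 (Ww), whose cross gives 1/4 WW : 1/2 Ww : 1/4 ww; conditioning on being pigmented, III-3 is WW with probability 1/3, Ww with probability 2/3.
III-7 is pigmented so carries W and received w from II-4 (ww), so III-7 is Ww.
Summing over parental genotype combinations, P(offspring is albino) = 2/3·1/4 = 1/6.

1/6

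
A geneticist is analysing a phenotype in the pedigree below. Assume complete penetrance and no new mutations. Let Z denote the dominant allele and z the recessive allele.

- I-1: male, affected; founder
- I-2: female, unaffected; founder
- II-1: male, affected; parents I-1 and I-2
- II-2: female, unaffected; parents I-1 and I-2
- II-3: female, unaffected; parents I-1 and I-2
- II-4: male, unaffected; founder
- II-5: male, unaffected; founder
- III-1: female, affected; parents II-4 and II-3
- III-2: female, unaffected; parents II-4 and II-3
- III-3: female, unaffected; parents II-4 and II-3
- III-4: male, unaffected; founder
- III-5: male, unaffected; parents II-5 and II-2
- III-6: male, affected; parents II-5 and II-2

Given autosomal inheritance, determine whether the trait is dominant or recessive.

II-4 and II-3 are both unaffected yet have an affected child III-1. Under dominance, an affected child requires at least one affected parent, so the trait cannot be dominant.

recessive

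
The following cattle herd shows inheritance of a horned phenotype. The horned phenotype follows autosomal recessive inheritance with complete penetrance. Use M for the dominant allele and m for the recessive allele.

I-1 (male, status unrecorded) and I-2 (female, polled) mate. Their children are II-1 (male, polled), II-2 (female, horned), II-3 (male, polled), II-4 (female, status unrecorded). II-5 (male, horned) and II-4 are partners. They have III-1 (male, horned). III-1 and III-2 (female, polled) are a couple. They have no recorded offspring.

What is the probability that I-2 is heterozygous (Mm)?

I-2 is polled so carries M and passed m to II-2 (mm), so I-2 is Mm, giving P(Mm) = 1.

1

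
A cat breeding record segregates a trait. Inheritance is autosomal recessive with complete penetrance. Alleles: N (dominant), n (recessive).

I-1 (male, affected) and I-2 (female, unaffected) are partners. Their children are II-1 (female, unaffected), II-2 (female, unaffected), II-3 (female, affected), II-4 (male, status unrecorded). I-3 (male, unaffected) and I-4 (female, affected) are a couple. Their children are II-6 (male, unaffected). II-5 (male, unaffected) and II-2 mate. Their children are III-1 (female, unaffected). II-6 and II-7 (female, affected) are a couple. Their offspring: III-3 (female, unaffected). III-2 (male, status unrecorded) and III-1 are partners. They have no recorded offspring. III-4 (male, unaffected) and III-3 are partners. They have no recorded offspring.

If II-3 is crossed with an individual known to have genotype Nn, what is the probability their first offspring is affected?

II-3 is affected, so II-3 is nn.
The cross gives 1/2 Nn : 1/2 nn, so P(offspring is affected) = 1/2.

1/2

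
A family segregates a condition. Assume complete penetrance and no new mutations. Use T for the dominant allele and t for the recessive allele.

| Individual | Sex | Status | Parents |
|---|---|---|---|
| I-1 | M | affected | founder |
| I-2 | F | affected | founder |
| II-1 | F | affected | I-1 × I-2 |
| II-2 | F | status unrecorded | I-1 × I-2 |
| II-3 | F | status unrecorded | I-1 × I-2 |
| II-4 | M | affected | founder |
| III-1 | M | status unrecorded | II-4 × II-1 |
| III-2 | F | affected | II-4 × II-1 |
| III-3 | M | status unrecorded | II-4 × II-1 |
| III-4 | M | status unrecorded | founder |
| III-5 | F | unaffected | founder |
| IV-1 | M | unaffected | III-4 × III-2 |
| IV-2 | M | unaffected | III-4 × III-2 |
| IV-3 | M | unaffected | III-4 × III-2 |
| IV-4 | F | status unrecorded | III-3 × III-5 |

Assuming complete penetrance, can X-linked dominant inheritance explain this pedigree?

Yes

A consistent assignment under X-linked dominant exists: I-1 X^T Y, I-2 X^T X^t, II-1 X^T X^t, II-2 X^T X^T, II-3 X^T X^T, II-4 X^T Y, III-1 X^T Y, III-2 X^T X^t, III-3 X^T Y, III-4 X^T Y, III-5 X^t X^t, IV-1 X^t Y, IV-2 X^t Y, IV-3 X^t Y, IV-4 X^T X^t.
In this assignment every recorded phenotype matches its genotype and every non-founder's genotype is obtainable from its parents' genotypes, so the pedigree is consistent.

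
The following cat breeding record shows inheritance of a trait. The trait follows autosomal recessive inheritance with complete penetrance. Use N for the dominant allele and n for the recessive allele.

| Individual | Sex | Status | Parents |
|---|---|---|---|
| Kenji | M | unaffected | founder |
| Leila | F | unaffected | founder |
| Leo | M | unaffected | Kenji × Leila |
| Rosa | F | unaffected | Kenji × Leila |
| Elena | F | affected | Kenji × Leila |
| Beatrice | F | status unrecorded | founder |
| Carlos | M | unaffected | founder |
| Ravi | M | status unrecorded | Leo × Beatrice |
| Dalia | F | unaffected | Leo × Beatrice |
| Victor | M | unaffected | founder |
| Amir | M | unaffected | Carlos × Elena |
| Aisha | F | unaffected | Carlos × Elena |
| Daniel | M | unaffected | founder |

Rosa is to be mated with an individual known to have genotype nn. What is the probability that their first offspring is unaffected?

2/3

Kenji is unaffected so carries N and passed n to Elena (nn), so Kenji is Nn.
Leila is unaffected so carries N and passed n to Elena (nn), so Leila is Nn.
Rosa is an unaffected offspring of Kenji (Nn) × Leila (Nn), whose cross gives 1/4 NN : 1/2 Nn : 1/4 nn; conditioning on being unaffected, Rosa is NN with probability 1/3, Nn with probability 2/3.
Summing over parental genotype combinations, P(offspring is unaffected) = 1/3·1 + 2/3·1/2 = 2/3.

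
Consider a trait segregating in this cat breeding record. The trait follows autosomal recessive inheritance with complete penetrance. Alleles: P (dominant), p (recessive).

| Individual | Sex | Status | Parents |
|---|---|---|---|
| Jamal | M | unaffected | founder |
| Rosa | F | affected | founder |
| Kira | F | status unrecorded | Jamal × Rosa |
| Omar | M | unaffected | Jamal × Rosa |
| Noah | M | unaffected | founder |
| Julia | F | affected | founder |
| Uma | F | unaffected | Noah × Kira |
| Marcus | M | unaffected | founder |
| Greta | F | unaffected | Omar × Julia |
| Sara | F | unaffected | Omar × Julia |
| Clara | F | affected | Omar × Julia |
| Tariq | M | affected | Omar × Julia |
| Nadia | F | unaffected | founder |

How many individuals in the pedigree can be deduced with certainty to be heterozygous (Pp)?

3

Obligate heterozygotes: Omar is unaffected so carries P and received p from Rosa (pp), so Omar is Pp; Greta is unaffected so carries P and received p from Julia (pp), so Greta is Pp; Sara is unaffected so carries P and received p from Julia (pp), so Sara is Pp.
Every other individual is either homozygous by phenotype or has at least one consistent homozygous assignment, so the count is 3.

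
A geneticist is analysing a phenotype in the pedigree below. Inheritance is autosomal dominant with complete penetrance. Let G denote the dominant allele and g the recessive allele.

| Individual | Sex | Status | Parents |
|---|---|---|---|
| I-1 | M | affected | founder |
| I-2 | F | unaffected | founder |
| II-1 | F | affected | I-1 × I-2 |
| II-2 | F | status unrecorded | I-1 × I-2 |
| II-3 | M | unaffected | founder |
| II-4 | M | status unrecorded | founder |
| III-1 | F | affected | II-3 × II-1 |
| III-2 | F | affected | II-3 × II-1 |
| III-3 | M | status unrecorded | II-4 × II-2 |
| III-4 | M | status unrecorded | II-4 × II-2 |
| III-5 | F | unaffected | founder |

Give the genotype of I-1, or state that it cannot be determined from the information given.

cannot be determined

I-1's phenotype allows GG or Gg, and no parent or child forces a single allele at both positions; consistent genotype assignments exist with I-1 as GG or Gg.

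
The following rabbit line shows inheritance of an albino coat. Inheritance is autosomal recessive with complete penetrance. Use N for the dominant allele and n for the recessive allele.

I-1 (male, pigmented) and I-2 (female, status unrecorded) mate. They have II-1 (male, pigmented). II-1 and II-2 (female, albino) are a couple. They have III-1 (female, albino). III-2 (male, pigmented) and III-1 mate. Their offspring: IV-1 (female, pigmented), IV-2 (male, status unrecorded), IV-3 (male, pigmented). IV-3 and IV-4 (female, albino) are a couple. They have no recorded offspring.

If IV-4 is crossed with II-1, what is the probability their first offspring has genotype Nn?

IV-4 is albino, so IV-4 is nn.
II-1 is pigmented so carries N and passed n to III-1 (nn), so II-1 is Nn.
The cross gives 1/2 Nn : 1/2 nn, so P(offspring has genotype Nn) = 1/2.

1/2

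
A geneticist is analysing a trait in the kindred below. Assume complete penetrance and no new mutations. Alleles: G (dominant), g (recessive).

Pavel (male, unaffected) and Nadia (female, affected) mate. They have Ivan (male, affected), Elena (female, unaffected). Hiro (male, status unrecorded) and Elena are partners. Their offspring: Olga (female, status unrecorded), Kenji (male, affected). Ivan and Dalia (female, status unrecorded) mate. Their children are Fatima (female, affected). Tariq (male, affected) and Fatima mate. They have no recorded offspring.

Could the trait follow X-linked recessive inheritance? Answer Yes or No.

A consistent assignment under X-linked recessive exists: Pavel X^G Y, Nadia X^g X^g, Ivan X^g Y, Elena X^G X^g, Hiro X^G Y, Dalia X^G X^g, Olga X^G X^G, Kenji X^g Y, Fatima X^g X^g, Tariq X^g Y.
In this assignment every recorded phenotype matches its genotype and every non-founder's genotype is obtainable from its parents' genotypes, so the pedigree is consistent.

Yes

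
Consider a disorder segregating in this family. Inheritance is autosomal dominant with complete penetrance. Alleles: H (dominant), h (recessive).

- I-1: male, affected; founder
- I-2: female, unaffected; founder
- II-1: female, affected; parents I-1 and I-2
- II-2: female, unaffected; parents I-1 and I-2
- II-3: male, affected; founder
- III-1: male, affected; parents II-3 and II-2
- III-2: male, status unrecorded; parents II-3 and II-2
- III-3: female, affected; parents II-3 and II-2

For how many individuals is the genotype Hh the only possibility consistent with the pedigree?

4

Obligate heterozygotes: I-1 is affected so carries H and passed h to II-2 (hh), so I-1 is Hh; II-1 is affected so carries H and received h from I-2 (hh), so II-1 is Hh; III-1 is affected so carries H and received h from II-2 (hh), so III-1 is Hh; III-3 is affected so carries H and received h from II-2 (hh), so III-3 is Hh.
Every other individual is either homozygous by phenotype or has at least one consistent homozygous assignment, so the count is 4.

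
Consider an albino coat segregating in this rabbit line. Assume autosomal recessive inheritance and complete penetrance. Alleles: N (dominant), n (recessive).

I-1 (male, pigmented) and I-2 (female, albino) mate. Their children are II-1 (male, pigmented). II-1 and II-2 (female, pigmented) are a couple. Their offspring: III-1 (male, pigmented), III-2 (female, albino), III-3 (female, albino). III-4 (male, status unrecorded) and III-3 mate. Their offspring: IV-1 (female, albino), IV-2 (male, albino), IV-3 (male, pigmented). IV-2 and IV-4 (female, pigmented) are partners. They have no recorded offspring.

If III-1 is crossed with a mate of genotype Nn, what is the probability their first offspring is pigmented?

II-1 is pigmented so carries N and received n from I-2 (nn), so II-1 is Nn.
II-2 is pigmented so carries N and passed n to III-2 (nn), so II-2 is Nn.
III-1 is a pigmented offspring of II-1 (Nn) × II-2 (Nn), whose cross gives 1/4 NN : 1/2 Nn : 1/4 nn; conditioning on being pigmented, III-1 is NN with probability 1/3, Nn with probability 2/3.
Summing over parental genotype combinations, P(offspring is pigmented) = 1/3·1 + 2/3·3/4 = 5/6.

5/6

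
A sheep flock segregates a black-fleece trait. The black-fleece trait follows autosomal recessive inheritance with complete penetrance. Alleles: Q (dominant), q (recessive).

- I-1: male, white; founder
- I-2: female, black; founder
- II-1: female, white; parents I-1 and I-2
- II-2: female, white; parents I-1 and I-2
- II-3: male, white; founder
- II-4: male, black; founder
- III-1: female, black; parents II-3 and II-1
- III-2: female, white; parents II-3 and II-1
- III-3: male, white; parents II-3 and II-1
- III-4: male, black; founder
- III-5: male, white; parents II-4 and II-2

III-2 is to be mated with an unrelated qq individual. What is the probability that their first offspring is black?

1/3

II-3 is white so carries Q and passed q to III-1 (qq), so II-3 is Qq.
II-1 is white so carries Q and received q from I-2 (qq), so II-1 is Qq.
III-2 is a white offspring of II-3 (Qq) × II-1 (Qq), whose cross gives 1/4 QQ : 1/2 Qq : 1/4 qq; conditioning on being white, III-2 is QQ with probability 1/3, Qq with probability 2/3.
Summing over parental genotype combinations, P(offspring is black) = 2/3·1/2 = 1/3.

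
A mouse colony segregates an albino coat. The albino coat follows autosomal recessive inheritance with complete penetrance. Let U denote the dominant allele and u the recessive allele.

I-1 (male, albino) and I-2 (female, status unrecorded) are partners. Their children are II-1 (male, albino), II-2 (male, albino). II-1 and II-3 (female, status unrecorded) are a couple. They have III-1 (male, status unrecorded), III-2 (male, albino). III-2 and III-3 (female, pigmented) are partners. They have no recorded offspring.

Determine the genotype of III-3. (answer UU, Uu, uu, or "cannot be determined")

III-3's phenotype allows UU or Uu, and no parent or child forces a single allele at both positions; consistent genotype assignments exist with III-3 as UU or Uu.

cannot be determined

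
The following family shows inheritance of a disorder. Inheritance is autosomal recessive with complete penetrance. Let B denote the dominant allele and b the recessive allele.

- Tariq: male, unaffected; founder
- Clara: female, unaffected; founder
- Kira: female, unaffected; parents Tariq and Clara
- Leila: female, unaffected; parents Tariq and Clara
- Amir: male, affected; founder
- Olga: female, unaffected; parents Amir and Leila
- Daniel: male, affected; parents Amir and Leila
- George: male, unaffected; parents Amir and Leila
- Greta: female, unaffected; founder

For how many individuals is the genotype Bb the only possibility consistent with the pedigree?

Obligate heterozygotes: Leila is unaffected so carries B and passed b to Daniel (bb), so Leila is Bb; Olga is unaffected so carries B and received b from Amir (bb), so Olga is Bb; George is unaffected so carries B and received b from Amir (bb), so George is Bb.
Every other individual is either homozygous by phenotype or has at least one consistent homozygous assignment, so the count is 3.

3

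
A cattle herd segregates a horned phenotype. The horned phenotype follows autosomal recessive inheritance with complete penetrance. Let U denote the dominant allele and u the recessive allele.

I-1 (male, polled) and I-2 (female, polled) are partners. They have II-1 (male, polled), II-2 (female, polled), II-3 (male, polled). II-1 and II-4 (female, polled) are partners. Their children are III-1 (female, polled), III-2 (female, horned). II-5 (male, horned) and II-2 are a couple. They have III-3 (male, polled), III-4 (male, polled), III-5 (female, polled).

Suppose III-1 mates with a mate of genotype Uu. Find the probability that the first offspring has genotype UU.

II-1 is polled so carries U and passed u to III-2 (uu), so II-1 is Uu.
II-4 is polled so carries U and passed u to III-2 (uu), so II-4 is Uu.
III-1 is a polled offspring of II-1 (Uu) × II-4 (Uu), whose cross gives 1/4 UU : 1/2 Uu : 1/4 uu; conditioning on being polled, III-1 is UU with probability 1/3, Uu with probability 2/3.
Summing over parental genotype combinations, P(offspring has genotype UU) = 1/3·1/2 + 2/3·1/4 = 1/3.

1/3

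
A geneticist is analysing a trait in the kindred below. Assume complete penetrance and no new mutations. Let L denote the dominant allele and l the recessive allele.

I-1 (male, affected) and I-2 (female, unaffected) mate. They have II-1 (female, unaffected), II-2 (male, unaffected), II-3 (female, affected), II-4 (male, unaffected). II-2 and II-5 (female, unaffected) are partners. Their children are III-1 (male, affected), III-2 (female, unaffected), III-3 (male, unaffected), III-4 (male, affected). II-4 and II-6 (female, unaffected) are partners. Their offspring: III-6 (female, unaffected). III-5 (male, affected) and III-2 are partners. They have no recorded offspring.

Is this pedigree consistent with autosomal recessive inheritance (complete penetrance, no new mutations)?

Yes

A consistent assignment under autosomal recessive exists: I-1 ll, I-2 Ll, II-1 Ll, II-2 Ll, II-3 ll, II-4 Ll, II-5 Ll, II-6 LL, III-1 ll, III-2 LL, III-3 LL, III-4 ll, III-5 ll, III-6 LL.
In this assignment every recorded phenotype matches its genotype and every non-founder's genotype is obtainable from its parents' genotypes, so the pedigree is consistent.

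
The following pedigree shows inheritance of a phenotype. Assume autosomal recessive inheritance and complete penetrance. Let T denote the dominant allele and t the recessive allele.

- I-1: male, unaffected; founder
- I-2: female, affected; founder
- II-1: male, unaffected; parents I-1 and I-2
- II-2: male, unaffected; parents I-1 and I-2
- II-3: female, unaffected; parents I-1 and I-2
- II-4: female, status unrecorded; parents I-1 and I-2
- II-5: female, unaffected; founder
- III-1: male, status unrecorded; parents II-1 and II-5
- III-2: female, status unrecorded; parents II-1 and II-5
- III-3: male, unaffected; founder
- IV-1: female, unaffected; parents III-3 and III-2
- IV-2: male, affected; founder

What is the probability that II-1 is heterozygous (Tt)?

1

II-1 is unaffected so carries T and received t from I-2 (tt), so II-1 is Tt, giving P(Tt) = 1.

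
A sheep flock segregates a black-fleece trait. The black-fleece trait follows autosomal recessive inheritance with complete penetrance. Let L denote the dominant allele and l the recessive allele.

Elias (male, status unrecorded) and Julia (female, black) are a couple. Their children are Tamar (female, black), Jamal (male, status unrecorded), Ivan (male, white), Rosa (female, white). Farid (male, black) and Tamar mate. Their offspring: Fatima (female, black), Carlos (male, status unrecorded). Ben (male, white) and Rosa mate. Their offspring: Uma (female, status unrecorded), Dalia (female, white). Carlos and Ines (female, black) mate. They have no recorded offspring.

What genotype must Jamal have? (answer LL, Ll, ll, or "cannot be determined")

cannot be determined

Jamal's phenotype is unrecorded, and no parent or child forces a single allele at both positions; consistent genotype assignments exist with Jamal as Ll or ll.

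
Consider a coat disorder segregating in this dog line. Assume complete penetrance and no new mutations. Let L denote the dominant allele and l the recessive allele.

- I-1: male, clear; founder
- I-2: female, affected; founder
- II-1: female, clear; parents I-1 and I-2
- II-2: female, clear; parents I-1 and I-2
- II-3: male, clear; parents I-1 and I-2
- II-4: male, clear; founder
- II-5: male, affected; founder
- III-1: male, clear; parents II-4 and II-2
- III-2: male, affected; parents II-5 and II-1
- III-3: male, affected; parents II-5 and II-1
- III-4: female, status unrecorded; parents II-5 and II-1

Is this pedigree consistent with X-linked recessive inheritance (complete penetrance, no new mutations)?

No

Under X-linked recessive, II-3 (clear, male) cannot arise from I-1 (clear) × I-2 (affected).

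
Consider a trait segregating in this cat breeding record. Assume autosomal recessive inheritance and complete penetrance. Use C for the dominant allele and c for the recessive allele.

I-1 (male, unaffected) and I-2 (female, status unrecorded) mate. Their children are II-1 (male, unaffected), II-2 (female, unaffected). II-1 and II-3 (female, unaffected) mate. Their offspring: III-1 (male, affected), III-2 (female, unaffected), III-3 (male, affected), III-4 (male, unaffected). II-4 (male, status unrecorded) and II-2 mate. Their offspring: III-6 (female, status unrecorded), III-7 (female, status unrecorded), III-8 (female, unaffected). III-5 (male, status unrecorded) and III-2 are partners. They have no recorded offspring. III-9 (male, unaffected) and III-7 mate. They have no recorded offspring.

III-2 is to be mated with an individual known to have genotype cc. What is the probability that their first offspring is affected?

II-1 is unaffected so carries C and passed c to III-1 (cc), so II-1 is Cc.
II-3 is unaffected so carries C and passed c to III-1 (cc), so II-3 is Cc.
III-2 is an unaffected offspring of II-1 (Cc) × II-3 (Cc), whose cross gives 1/4 CC : 1/2 Cc : 1/4 cc; conditioning on being unaffected, III-2 is CC with probability 1/3, Cc with probability 2/3.
Summing over parental genotype combinations, P(offspring is affected) = 2/3·1/2 = 1/3.

1/3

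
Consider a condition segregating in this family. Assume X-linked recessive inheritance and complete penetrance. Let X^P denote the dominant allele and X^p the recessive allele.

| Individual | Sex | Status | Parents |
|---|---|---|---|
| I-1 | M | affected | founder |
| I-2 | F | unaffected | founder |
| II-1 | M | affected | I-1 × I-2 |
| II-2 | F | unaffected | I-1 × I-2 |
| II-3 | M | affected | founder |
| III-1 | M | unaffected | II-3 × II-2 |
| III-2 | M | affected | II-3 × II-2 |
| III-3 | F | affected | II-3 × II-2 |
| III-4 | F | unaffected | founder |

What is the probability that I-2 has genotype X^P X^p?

1

I-2 is unaffected so carries P and passed p to II-1 (X^p Y), so I-2 is X^P X^p, giving P(X^P X^p) = 1.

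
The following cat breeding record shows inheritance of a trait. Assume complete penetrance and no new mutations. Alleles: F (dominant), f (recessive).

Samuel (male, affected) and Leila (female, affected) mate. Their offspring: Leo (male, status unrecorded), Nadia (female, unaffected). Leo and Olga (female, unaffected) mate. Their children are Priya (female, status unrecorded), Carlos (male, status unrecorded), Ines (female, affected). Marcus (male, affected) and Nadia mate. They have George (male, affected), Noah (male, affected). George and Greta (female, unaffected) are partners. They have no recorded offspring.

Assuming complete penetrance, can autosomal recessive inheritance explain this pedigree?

Under autosomal recessive, Nadia (unaffected, female) cannot arise from Samuel (affected) × Leila (affected).

No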